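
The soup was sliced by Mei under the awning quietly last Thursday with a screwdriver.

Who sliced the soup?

'Mei' marks the agent of the slicing event.

Mei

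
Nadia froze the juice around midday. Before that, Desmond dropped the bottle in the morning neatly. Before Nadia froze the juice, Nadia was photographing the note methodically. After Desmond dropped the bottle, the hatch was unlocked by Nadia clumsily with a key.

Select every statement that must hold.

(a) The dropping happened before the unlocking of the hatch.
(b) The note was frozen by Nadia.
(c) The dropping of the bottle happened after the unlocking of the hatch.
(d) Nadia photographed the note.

(a) Entailed — the narrative places the dropping before the unlocking.
(b) Not entailed — Nadia froze the juice, not the note; the note belongs to the photographing event.
(c) Not entailed — the narrative places the dropping before the unlocking, not after.
(d) Not entailed — 'was photographing' is progressive on an accomplishment; it does not entail the completed 'photographed'.

(a)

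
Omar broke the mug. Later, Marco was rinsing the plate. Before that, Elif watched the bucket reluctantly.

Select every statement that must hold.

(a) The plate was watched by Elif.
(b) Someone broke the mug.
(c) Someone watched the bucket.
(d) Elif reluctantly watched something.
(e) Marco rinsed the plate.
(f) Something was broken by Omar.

(b), (c), (d), (e), (f)

(a) Not entailed — Elif watched the bucket, not the plate; the plate belongs to the rinsing event.
(b) Entailed — every conjunct here is already in the original breaking event.
(c) Entailed — dropping 'reluctantly' and generalizing the agent leaves a sub-description the original still satisfies.
(d) Entailed — the original entails any weakening of itself; this just generalizes the patient.
(e) Entailed — 'rinse' is an activity; 'was rinsing' entails that some rinsing happened, so 'rinsed' holds.
(f) Entailed — generalizing the patient leaves a sub-description the original still satisfies.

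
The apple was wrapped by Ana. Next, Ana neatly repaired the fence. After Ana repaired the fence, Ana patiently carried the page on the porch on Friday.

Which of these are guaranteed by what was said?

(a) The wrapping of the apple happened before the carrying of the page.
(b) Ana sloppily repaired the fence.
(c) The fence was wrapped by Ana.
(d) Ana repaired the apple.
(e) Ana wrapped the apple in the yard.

(a)

(a) Entailed — the narrative places the wrapping before the carrying.
(b) Not entailed — 'sloppily' adds a manner not in (and inconsistent with) the original.
(c) Not entailed — Ana wrapped the apple, not the fence; the fence belongs to the repairing event.
(d) Not entailed — Ana repaired the fence, not the apple; the apple belongs to the wrapping event.
(e) Not entailed — 'in the yard' adds information not in the original event.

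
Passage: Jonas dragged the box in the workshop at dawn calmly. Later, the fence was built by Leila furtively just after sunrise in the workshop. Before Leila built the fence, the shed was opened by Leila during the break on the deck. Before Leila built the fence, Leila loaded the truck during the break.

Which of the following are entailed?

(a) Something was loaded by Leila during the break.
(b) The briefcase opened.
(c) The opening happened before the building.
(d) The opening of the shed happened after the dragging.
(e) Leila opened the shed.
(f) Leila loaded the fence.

(a) Entailed — the original entails any weakening of itself; this just generalizes the patient.
(b) Not entailed — the shed is what opened, not the briefcase.
(c) Entailed — the narrative places the opening before the building.
(d) Not entailed — the narrative doesn't order the dragging relative to the opening.
(e) Entailed — the original entails any weakening of itself; this just drops 'on the deck', 'during the break'.
(f) Not entailed — Leila loaded the truck, not the fence; the fence belongs to the building event.

(a), (c), (e)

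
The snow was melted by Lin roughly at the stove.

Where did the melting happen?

'at the stove' marks the location of the melting event.

at the stove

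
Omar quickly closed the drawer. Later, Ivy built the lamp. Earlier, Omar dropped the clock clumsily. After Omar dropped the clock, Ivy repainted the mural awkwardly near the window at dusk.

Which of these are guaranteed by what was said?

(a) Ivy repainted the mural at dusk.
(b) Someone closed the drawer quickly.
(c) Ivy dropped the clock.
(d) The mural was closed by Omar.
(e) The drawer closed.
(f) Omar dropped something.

(a) Entailed — dropping 'near the window', 'awkwardly' leaves a sub-description the original still satisfies.
(b) Entailed — every conjunct here is already in the original closing event.
(c) Not entailed — the passage has Omar dropping the clock, not Ivy.
(d) Not entailed — Omar closed the drawer, not the mural; the mural belongs to the repainting event.
(e) Entailed — 'Omar closed the drawer' is causative; it entails the inchoative 'the drawer closed'.
(f) Entailed — this follows by dropping conjuncts from the dropping event's description.

(a), (b), (e), (f)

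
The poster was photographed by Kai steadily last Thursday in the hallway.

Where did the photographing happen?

'in the hallway' marks the location of the photographing event.

in the hallway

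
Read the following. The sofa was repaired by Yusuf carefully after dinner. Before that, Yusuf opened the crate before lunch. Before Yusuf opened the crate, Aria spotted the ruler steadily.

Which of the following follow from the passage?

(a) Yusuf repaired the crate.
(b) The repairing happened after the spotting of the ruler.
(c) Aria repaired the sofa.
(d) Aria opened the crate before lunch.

(a) Not entailed — Yusuf repaired the sofa, not the crate; the crate belongs to the opening event.
(b) Entailed — the narrative places the spotting before the repairing.
(c) Not entailed — the passage has Yusuf repairing the sofa, not Aria.
(d) Not entailed — the passage has Yusuf opening the crate, not Aria.

(b)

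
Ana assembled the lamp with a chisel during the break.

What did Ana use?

'with a chisel' marks the instrument of the assembling event.

a chisel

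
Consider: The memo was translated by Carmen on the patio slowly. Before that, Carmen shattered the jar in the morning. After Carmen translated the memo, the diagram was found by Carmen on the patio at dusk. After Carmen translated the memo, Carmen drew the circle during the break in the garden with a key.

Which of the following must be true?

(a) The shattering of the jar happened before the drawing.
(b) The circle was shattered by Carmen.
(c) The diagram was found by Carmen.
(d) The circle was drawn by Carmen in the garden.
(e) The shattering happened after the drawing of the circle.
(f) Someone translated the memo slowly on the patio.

(a) Entailed — the narrative places the shattering before the drawing.
(b) Not entailed — Carmen shattered the jar, not the circle; the circle belongs to the drawing event.
(c) Entailed — dropping 'on the patio', 'at dusk' leaves a sub-description the original still satisfies.
(d) Entailed — dropping 'with a key', 'during the break' leaves a sub-description the original still satisfies.
(e) Not entailed — the narrative places the shattering before the drawing, not after.
(f) Entailed — the original entails any weakening of itself; this just generalizes the agent.

(a), (c), (d), (f)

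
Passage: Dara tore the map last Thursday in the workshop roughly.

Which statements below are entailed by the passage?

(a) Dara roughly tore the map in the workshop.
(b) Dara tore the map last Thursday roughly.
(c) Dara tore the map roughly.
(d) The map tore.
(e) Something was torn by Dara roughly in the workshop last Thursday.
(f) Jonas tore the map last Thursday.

(a), (b), (c), (d), (e)

(a) Entailed — this follows by dropping conjuncts from the tearing event's description.
(b) Entailed — dropping 'in the workshop' leaves a sub-description the original still satisfies.
(c) Entailed — this follows by dropping conjuncts from the tearing event's description.
(d) Entailed — 'Dara tore the map' is causative; it entails the inchoative 'the map tore'.
(e) Entailed — generalizing the patient leaves a sub-description the original still satisfies.
(f) Not entailed — the passage has Dara tearing the map, not Jonas.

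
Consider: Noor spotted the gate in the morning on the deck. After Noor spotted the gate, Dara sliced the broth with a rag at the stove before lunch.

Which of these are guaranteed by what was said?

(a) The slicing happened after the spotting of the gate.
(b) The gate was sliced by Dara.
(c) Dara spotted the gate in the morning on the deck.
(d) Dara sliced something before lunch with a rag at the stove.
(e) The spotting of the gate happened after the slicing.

(a) Entailed — the narrative places the spotting before the slicing.
(b) Not entailed — Dara sliced the broth, not the gate; the gate belongs to the spotting event.
(c) Not entailed — the passage has Noor spotting the gate, not Dara.
(d) Entailed — this follows by dropping conjuncts from the slicing event's description.
(e) Not entailed — the narrative places the spotting before the slicing, not after.

(a), (d)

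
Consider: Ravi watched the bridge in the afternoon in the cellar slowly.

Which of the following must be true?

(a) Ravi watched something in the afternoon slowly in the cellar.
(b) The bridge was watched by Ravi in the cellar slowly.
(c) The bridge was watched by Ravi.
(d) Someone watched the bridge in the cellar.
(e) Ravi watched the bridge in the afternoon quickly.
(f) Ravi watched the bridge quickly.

(a) Entailed — every conjunct here is already in the original watching event.
(b) Entailed — this follows by dropping conjuncts from the watching event's description.
(c) Entailed — the original entails any weakening of itself; this just drops 'in the cellar', 'slowly', 'in the afternoon'.
(d) Entailed — every conjunct here is already in the original watching event.
(e) Not entailed — 'quickly' adds a manner not in (and inconsistent with) the original.
(f) Not entailed — 'quickly' adds a manner not in (and inconsistent with) the original.

(a), (b), (c), (d)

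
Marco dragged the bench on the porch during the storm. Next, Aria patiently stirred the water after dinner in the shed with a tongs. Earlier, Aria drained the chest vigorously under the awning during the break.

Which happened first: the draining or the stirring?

The connectives place the draining before the stirring.

the draining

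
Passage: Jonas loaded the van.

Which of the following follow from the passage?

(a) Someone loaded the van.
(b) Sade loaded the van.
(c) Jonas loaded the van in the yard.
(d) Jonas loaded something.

(a), (d)

(a) Entailed — every conjunct here is already in the original loading event.
(b) Not entailed — the passage has Jonas loading the van, not Sade.
(c) Not entailed — 'in the yard' adds information not in the original event.
(d) Entailed — the original entails any weakening of itself; this just generalizes the patient.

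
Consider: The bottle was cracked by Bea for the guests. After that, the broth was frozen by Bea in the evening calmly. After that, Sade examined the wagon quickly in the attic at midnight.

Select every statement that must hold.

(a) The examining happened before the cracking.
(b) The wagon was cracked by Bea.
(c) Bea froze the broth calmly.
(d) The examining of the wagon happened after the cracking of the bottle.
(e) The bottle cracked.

(c), (d), (e)

(a) Not entailed — the narrative places the cracking before the examining, not after.
(b) Not entailed — Bea cracked the bottle, not the wagon; the wagon belongs to the examining event.
(c) Entailed — the original entails any weakening of itself; this just drops 'in the evening'.
(d) Entailed — the narrative places the cracking before the examining.
(e) Entailed — 'Bea cracked the bottle' is causative; it entails the inchoative 'the bottle cracked'.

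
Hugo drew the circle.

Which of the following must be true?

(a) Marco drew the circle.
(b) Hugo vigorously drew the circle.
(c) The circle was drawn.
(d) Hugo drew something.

(a) Not entailed — the passage has Hugo drawing the circle, not Marco.
(b) Not entailed — 'vigorously' adds information not in the original event.
(c) Entailed — the original entails any weakening of itself; this just generalizes the agent.
(d) Entailed — the original entails any weakening of itself; this just generalizes the patient.

(c), (d)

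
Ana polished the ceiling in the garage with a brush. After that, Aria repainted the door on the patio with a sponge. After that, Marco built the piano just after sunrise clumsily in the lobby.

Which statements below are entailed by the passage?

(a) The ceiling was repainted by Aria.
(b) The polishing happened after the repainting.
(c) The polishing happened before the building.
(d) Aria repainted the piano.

(c)

(a) Not entailed — Aria repainted the door, not the ceiling; the ceiling belongs to the polishing event.
(b) Not entailed — the narrative places the polishing before the repainting, not after.
(c) Entailed — the narrative places the polishing before the building.
(d) Not entailed — Aria repainted the door, not the piano; the piano belongs to the building event.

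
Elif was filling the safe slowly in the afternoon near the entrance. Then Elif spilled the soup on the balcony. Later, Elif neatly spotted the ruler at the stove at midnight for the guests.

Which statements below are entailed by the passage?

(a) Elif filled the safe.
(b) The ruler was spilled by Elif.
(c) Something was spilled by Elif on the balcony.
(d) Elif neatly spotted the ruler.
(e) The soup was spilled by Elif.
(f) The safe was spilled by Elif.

(a) Not entailed — 'was filling' is progressive on an accomplishment; it does not entail the completed 'filled'.
(b) Not entailed — Elif spilled the soup, not the ruler; the ruler belongs to the spotting event.
(c) Entailed — generalizing the patient leaves a sub-description the original still satisfies.
(d) Entailed — dropping 'for the guests', 'at midnight', 'at the stove' leaves a sub-description the original still satisfies.
(e) Entailed — dropping 'on the balcony' leaves a sub-description the original still satisfies.
(f) Not entailed — Elif spilled the soup, not the safe; the safe belongs to the filling event.

(c), (d), (e)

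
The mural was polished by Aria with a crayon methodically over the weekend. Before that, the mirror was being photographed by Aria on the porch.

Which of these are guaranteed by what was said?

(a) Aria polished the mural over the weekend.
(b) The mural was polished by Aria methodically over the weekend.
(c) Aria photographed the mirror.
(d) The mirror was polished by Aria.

(a), (b)

(a) Entailed — every conjunct here is already in the original polishing event.
(b) Entailed — the original entails any weakening of itself; this just drops 'with a crayon'.
(c) Not entailed — 'was photographing' is progressive on an accomplishment; it does not entail the completed 'photographed'.
(d) Not entailed — Aria polished the mural, not the mirror; the mirror belongs to the photographing event.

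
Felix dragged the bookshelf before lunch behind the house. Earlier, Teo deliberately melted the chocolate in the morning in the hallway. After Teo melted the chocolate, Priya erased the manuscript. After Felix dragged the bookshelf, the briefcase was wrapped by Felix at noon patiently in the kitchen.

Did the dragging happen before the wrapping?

yes

The narrative orders the dragging before the wrapping.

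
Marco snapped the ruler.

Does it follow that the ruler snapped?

yes

'Marco snapped the ruler' is the causative; it entails the inchoative 'the ruler snapped'.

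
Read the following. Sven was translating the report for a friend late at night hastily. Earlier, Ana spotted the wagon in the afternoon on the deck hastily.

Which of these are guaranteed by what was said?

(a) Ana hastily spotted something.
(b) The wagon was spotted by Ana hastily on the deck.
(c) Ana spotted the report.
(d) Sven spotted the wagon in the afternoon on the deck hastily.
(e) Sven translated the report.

(a), (b)

(a) Entailed — dropping 'in the afternoon', 'on the deck' and generalizing the patient leaves a sub-description the original still satisfies.
(b) Entailed — the original entails any weakening of itself; this just drops 'in the afternoon'.
(c) Not entailed — Ana spotted the wagon, not the report; the report belongs to the translating event.
(d) Not entailed — the passage has Ana spotting the wagon, not Sven.
(e) Not entailed — 'was translating' is progressive on an accomplishment; it does not entail the completed 'translated'.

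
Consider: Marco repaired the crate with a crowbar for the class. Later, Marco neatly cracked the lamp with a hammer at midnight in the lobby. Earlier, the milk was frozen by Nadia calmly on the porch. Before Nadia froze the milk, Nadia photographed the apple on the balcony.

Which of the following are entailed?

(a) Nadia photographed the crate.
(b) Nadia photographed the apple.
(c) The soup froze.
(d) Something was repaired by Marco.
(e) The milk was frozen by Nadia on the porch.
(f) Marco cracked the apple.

(b), (d), (e)

(a) Not entailed — Nadia photographed the apple, not the crate; the crate belongs to the repairing event.
(b) Entailed — dropping 'on the balcony' leaves a sub-description the original still satisfies.
(c) Not entailed — the milk is what froze, not the soup.
(d) Entailed — the original entails any weakening of itself; this just drops 'for the class', 'with a crowbar' and generalizes the patient.
(e) Entailed — this follows by dropping conjuncts from the freezing event's description.
(f) Not entailed — Marco cracked the lamp, not the apple; the apple belongs to the photographing event.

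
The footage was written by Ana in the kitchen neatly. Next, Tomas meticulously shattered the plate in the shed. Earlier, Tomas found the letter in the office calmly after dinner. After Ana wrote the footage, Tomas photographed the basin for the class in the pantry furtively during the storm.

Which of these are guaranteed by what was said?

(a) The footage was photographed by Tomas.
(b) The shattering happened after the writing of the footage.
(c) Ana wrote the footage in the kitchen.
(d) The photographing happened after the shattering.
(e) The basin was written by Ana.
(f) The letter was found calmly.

(b), (c), (f)

(a) Not entailed — Tomas photographed the basin, not the footage; the footage belongs to the writing event.
(b) Entailed — the narrative places the writing before the shattering.
(c) Entailed — this follows by dropping conjuncts from the writing event's description.
(d) Not entailed — the narrative doesn't order the shattering relative to the photographing.
(e) Not entailed — Ana wrote the footage, not the basin; the basin belongs to the photographing event.
(f) Entailed — every conjunct here is already in the original finding event.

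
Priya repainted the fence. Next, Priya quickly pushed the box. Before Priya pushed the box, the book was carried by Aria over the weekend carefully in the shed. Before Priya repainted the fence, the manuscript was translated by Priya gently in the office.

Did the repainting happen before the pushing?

yes

The narrative orders the repainting before the pushing.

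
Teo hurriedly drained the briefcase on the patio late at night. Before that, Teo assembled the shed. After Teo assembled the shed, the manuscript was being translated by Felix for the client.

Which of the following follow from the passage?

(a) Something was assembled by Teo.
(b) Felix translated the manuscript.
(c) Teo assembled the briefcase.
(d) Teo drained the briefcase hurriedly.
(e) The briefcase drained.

(a), (d), (e)

(a) Entailed — this follows by dropping conjuncts from the assembling event's description.
(b) Not entailed — 'was translating' is progressive on an accomplishment; it does not entail the completed 'translated'.
(c) Not entailed — Teo assembled the shed, not the briefcase; the briefcase belongs to the draining event.
(d) Entailed — the original entails any weakening of itself; this just drops 'late at night', 'on the patio'.
(e) Entailed — 'Teo drained the briefcase' is causative; it entails the inchoative 'the briefcase drained'.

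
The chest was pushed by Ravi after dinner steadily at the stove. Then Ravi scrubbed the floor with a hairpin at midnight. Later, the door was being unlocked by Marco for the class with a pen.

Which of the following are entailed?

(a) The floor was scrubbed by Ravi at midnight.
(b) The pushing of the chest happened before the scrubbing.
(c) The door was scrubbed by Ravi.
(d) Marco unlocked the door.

(a), (b)

(a) Entailed — this follows by dropping conjuncts from the scrubbing event's description.
(b) Entailed — the narrative places the pushing before the scrubbing.
(c) Not entailed — Ravi scrubbed the floor, not the door; the door belongs to the unlocking event.
(d) Not entailed — 'was unlocking' is progressive on an accomplishment; it does not entail the completed 'unlocked'.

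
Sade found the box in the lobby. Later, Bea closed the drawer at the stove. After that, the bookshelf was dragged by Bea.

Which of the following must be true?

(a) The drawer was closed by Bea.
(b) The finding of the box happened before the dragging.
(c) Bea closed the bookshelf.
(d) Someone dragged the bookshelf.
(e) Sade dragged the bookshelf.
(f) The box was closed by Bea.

(a) Entailed — the original entails any weakening of itself; this just drops 'at the stove'.
(b) Entailed — the narrative places the finding before the dragging.
(c) Not entailed — Bea closed the drawer, not the bookshelf; the bookshelf belongs to the dragging event.
(d) Entailed — generalizing the agent leaves a sub-description the original still satisfies.
(e) Not entailed — the passage has Bea dragging the bookshelf, not Sade.
(f) Not entailed — Bea closed the drawer, not the box; the box belongs to the finding event.

(a), (b), (d)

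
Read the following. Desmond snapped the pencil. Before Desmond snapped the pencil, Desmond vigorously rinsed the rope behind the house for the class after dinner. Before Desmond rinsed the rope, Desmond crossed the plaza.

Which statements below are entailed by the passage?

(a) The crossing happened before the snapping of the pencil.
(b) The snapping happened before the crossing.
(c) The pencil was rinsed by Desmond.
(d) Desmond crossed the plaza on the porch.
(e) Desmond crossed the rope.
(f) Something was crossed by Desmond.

(a), (f)

(a) Entailed — the narrative places the crossing before the snapping.
(b) Not entailed — the narrative places the crossing before the snapping, not after.
(c) Not entailed — Desmond rinsed the rope, not the pencil; the pencil belongs to the snapping event.
(d) Not entailed — 'on the porch' adds information not in the original event.
(e) Not entailed — Desmond crossed the plaza, not the rope; the rope belongs to the rinsing event.
(f) Entailed — this follows by dropping conjuncts from the crossing event's description.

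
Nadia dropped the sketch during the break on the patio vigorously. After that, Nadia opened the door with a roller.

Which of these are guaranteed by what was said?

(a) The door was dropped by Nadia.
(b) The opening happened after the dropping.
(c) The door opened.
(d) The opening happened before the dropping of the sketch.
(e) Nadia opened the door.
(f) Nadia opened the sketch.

(b), (c), (e)

(a) Not entailed — Nadia dropped the sketch, not the door; the door belongs to the opening event.
(b) Entailed — the narrative places the dropping before the opening.
(c) Entailed — 'Nadia opened the door' is causative; it entails the inchoative 'the door opened'.
(d) Not entailed — the narrative places the dropping before the opening, not after.
(e) Entailed — this follows by dropping conjuncts from the opening event's description.
(f) Not entailed — Nadia opened the door, not the sketch; the sketch belongs to the dropping event.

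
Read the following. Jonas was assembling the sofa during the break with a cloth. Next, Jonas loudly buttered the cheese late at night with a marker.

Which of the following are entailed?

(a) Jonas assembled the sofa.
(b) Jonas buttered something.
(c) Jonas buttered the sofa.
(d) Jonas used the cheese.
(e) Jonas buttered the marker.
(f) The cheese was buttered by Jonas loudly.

(a) Not entailed — 'was assembling' is progressive on an accomplishment; it does not entail the completed 'assembled'.
(b) Entailed — the original entails any weakening of itself; this just drops 'loudly', 'late at night', 'with a marker' and generalizes the patient.
(c) Not entailed — Jonas buttered the cheese, not the sofa; the sofa belongs to the assembling event.
(d) Not entailed — the cheese is the patient, not an instrument — Jonas used a marker.
(e) Not entailed — the marker is the instrument, not what was buttered.
(f) Entailed — the original entails any weakening of itself; this just drops 'late at night', 'with a marker'.

(b), (f)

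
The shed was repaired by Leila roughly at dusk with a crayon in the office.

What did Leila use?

'with a crayon' marks the instrument of the repairing event.

a crayon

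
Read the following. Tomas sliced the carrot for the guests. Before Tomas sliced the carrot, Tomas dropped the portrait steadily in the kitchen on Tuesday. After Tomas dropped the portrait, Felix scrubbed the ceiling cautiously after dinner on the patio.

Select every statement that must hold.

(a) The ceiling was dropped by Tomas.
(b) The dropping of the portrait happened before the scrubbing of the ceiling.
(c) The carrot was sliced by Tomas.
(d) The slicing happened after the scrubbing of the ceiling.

(a) Not entailed — Tomas dropped the portrait, not the ceiling; the ceiling belongs to the scrubbing event.
(b) Entailed — the narrative places the dropping before the scrubbing.
(c) Entailed — the original entails any weakening of itself; this just drops 'for the guests'.
(d) Not entailed — the narrative doesn't order the scrubbing relative to the slicing.

(b), (c)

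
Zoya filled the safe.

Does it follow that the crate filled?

Nothing is said about any crate; only the safe is affected.

no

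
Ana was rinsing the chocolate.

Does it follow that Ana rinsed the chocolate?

'rinse' is atelic; if Ana was rinsing the chocolate, then Ana rinsed the chocolate (for some time).

yes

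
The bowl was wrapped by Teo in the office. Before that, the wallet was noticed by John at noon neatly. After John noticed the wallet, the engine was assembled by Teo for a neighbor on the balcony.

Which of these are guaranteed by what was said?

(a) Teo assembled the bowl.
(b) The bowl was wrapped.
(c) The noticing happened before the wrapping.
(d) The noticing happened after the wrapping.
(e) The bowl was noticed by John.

(b), (c)

(a) Not entailed — Teo assembled the engine, not the bowl; the bowl belongs to the wrapping event.
(b) Entailed — the original entails any weakening of itself; this just drops 'in the office' and generalizes the agent.
(c) Entailed — the narrative places the noticing before the wrapping.
(d) Not entailed — the narrative places the noticing before the wrapping, not after.
(e) Not entailed — John noticed the wallet, not the bowl; the bowl belongs to the wrapping event.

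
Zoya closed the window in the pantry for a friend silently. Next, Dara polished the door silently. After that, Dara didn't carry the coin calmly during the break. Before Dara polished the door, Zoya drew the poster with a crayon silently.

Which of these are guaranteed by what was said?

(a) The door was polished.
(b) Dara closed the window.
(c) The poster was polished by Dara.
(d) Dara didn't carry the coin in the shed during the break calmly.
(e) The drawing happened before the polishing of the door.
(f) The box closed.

(a), (d), (e)

(a) Entailed — dropping 'silently' and generalizing the agent leaves a sub-description the original still satisfies.
(b) Not entailed — the passage has Zoya closing the window, not Dara.
(c) Not entailed — Dara polished the door, not the poster; the poster belongs to the drawing event.
(d) Entailed — under negation, adding a further restriction is entailed: if no such carrying event occurred, none occurred in the shed either.
(e) Entailed — the narrative places the drawing before the polishing.
(f) Not entailed — the window is what closed, not the box.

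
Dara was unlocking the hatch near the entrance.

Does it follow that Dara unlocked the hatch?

no

'was unlocking' is progressive; for an accomplishment like 'unlock the hatch', it doesn't entail completion.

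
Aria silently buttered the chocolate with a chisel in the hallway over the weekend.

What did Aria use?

'with a chisel' marks the instrument of the buttering event.

a chisel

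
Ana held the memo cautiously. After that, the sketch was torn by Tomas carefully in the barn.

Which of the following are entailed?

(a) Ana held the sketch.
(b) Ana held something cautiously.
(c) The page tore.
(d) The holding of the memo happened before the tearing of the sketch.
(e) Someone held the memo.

(a) Not entailed — Ana held the memo, not the sketch; the sketch belongs to the tearing event.
(b) Entailed — generalizing the patient leaves a sub-description the original still satisfies.
(c) Not entailed — the sketch is what tore, not the page.
(d) Entailed — the narrative places the holding before the tearing.
(e) Entailed — dropping 'cautiously' and generalizing the agent leaves a sub-description the original still satisfies.

(b), (d), (e)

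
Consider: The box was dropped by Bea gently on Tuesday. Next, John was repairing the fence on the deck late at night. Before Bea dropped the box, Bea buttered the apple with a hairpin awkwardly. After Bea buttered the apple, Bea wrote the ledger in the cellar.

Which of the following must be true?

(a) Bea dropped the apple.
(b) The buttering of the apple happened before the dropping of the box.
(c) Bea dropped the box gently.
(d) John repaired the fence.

(a) Not entailed — Bea dropped the box, not the apple; the apple belongs to the buttering event.
(b) Entailed — the narrative places the buttering before the dropping.
(c) Entailed — this follows by dropping conjuncts from the dropping event's description.
(d) Not entailed — 'was repairing' is progressive on an accomplishment; it does not entail the completed 'repaired'.

(b), (c)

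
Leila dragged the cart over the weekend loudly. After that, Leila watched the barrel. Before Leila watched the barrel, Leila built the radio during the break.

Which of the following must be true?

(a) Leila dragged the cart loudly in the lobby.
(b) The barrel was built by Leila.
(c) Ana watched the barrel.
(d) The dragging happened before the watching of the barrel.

(a) Not entailed — 'in the lobby' adds information not in the original event.
(b) Not entailed — Leila built the radio, not the barrel; the barrel belongs to the watching event.
(c) Not entailed — the passage has Leila watching the barrel, not Ana.
(d) Entailed — the narrative places the dragging before the watching.

(d)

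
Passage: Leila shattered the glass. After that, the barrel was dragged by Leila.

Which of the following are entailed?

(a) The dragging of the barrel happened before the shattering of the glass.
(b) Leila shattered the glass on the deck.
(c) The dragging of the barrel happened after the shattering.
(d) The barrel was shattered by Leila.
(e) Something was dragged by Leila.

(c), (e)

(a) Not entailed — the narrative places the shattering before the dragging, not after.
(b) Not entailed — 'on the deck' adds information not in the original event.
(c) Entailed — the narrative places the shattering before the dragging.
(d) Not entailed — Leila shattered the glass, not the barrel; the barrel belongs to the dragging event.
(e) Entailed — every conjunct here is already in the original dragging event.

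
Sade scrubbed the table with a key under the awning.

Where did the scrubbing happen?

'under the awning' marks the location of the scrubbing event.

under the awning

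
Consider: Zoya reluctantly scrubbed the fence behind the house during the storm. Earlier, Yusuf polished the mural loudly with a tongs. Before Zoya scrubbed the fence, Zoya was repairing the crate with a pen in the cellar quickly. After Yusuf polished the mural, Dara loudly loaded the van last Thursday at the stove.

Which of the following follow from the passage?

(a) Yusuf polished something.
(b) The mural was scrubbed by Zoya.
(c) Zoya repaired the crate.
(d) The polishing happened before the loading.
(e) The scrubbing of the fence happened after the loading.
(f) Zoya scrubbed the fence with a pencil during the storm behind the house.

(a) Entailed — every conjunct here is already in the original polishing event.
(b) Not entailed — Zoya scrubbed the fence, not the mural; the mural belongs to the polishing event.
(c) Not entailed — 'was repairing' is progressive on an accomplishment; it does not entail the completed 'repaired'.
(d) Entailed — the narrative places the polishing before the loading.
(e) Not entailed — the narrative doesn't order the loading relative to the scrubbing.
(f) Not entailed — 'with a pencil' adds information not in the original event.

(a), (d)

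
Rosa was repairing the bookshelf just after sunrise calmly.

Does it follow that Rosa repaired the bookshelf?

'was repairing' is progressive; for an accomplishment like 'repair the bookshelf', it doesn't entail completion.

no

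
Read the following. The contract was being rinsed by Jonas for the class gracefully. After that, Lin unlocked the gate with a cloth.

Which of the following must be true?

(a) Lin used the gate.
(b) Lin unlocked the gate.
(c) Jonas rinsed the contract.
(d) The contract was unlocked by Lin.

(a) Not entailed — the gate is the patient, not an instrument — Lin used a cloth.
(b) Entailed — this follows by dropping conjuncts from the unlocking event's description.
(c) Entailed — 'rinse' is an activity; 'was rinsing' entails that some rinsing happened, so 'rinsed' holds.
(d) Not entailed — Lin unlocked the gate, not the contract; the contract belongs to the rinsing event.

(b), (c)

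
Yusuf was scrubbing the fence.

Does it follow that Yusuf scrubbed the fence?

yes

'scrub' is atelic; if Yusuf was scrubbing the fence, then Yusuf scrubbed the fence (for some time).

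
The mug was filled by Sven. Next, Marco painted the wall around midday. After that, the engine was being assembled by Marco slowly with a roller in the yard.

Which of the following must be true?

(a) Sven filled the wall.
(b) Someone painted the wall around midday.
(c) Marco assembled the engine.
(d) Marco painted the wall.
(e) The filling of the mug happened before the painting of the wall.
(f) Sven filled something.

(b), (d), (e), (f)

(a) Not entailed — Sven filled the mug, not the wall; the wall belongs to the painting event.
(b) Entailed — the original entails any weakening of itself; this just generalizes the agent.
(c) Not entailed — 'was assembling' is progressive on an accomplishment; it does not entail the completed 'assembled'.
(d) Entailed — every conjunct here is already in the original painting event.
(e) Entailed — the narrative places the filling before the painting.
(f) Entailed — the original entails any weakening of itself; this just generalizes the patient.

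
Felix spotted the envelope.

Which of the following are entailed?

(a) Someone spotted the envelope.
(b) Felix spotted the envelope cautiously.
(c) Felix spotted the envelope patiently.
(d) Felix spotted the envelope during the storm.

(a) Entailed — generalizing the agent leaves a sub-description the original still satisfies.
(b) Not entailed — 'cautiously' adds information not in the original event.
(c) Not entailed — 'patiently' adds information not in the original event.
(d) Not entailed — 'during the storm' adds information not in the original event.

(a)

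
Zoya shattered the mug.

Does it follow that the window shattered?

no

Nothing is said about any window; only the mug is affected.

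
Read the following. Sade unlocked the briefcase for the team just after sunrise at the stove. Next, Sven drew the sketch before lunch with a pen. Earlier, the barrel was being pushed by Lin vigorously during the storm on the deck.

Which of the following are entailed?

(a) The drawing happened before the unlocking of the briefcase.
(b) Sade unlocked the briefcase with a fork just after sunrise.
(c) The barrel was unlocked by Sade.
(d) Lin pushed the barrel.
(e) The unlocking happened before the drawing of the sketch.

(a) Not entailed — the narrative places the unlocking before the drawing, not after.
(b) Not entailed — 'with a fork' adds information not in the original event.
(c) Not entailed — Sade unlocked the briefcase, not the barrel; the barrel belongs to the pushing event.
(d) Entailed — 'push' is an activity; 'was pushing' entails that some pushing happened, so 'pushed' holds.
(e) Entailed — the narrative places the unlocking before the drawing.

(d), (e)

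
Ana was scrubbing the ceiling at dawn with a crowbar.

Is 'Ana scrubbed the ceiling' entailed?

'scrub' is atelic; if Ana was scrubbing the ceiling, then Ana scrubbed the ceiling (for some time).

yes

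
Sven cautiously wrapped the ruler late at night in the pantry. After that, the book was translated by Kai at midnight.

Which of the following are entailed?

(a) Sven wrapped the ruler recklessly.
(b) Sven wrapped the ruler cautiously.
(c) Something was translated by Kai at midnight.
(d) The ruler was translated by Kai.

(b), (c)

(a) Not entailed — 'recklessly' adds a manner not in (and inconsistent with) the original.
(b) Entailed — the original entails any weakening of itself; this just drops 'in the pantry', 'late at night'.
(c) Entailed — generalizing the patient leaves a sub-description the original still satisfies.
(d) Not entailed — Kai translated the book, not the ruler; the ruler belongs to the wrapping event.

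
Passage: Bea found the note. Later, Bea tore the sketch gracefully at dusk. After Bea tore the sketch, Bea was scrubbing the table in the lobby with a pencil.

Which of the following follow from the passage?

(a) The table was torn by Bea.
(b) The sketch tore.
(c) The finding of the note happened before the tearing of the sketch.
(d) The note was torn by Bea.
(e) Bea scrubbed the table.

(b), (c), (e)

(a) Not entailed — Bea tore the sketch, not the table; the table belongs to the scrubbing event.
(b) Entailed — 'Bea tore the sketch' is causative; it entails the inchoative 'the sketch tore'.
(c) Entailed — the narrative places the finding before the tearing.
(d) Not entailed — Bea tore the sketch, not the note; the note belongs to the finding event.
(e) Entailed — 'scrub' is an activity; 'was scrubbing' entails that some scrubbing happened, so 'scrubbed' holds.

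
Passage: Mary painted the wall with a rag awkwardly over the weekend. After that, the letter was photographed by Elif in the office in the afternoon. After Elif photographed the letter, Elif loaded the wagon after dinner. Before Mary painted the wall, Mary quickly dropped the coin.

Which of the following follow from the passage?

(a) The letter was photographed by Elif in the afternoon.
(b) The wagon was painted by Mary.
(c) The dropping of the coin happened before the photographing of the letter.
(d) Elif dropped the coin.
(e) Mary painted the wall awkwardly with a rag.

(a), (c), (e)

(a) Entailed — the original entails any weakening of itself; this just drops 'in the office'.
(b) Not entailed — Mary painted the wall, not the wagon; the wagon belongs to the loading event.
(c) Entailed — the narrative places the dropping before the photographing.
(d) Not entailed — the passage has Mary dropping the coin, not Elif.
(e) Entailed — dropping 'over the weekend' leaves a sub-description the original still satisfies.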